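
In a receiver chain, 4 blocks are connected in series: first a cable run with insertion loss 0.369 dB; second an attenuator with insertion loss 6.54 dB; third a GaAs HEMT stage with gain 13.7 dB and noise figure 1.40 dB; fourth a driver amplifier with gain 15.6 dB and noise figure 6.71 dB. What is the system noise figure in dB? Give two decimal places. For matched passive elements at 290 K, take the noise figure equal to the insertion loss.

Convert to linear (a loss of L dB is a gain of −L dB): F_i = 10^(NF_i/10), G_i = 10^(G_i,dB/10)
  Stage 1: F_1 = 10^(0.369/10) = 1.089, G_1 = 10^(−0.369/10) = 0.9185
  Stage 2: F_2 = 10^(6.54/10) = 4.508, G_2 = 10^(−6.54/10) = 0.2218
  Stage 3: F_3 = 10^(1.40/10) = 1.380, G_3 = 10^(13.7/10) = 23.44
  Stage 4: F_4 = 10^(6.71/10) = 4.688, G_4 = 10^(15.6/10) = 36.31
Friis cascade:
  F = 1.089 + (4.508 − 1)/0.9185 + (1.380 − 1)/0.2038 + (4.688 − 1)/4.776 = 7.547
NF = 10 log₁₀(7.547) = 8.78 dB

8.78 dB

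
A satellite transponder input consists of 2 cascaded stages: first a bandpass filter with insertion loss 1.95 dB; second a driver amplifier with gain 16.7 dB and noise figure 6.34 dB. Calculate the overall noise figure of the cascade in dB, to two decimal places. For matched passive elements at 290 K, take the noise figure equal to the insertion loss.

Convert to linear (a loss of L dB is a gain of −L dB): F_i = 10^(NF_i/10), G_i = 10^(G_i,dB/10)
  Stage 1: F_1 = 10^(1.95/10) = 1.567, G_1 = 10^(−1.95/10) = 0.6383
  Stage 2: F_2 = 10^(6.34/10) = 4.305, G_2 = 10^(16.7/10) = 46.77
Friis cascade:
  F = 1.567 + (4.305 − 1)/0.6383 = 6.745
NF = 10 log₁₀(6.745) = 8.29 dB

8.29 dB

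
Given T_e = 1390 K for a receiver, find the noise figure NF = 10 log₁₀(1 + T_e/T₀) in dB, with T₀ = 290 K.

7.63 dB

F = 1 + T_e/T₀ = 1 + 1390/290 = 5.7931
NF = 10 log₁₀(5.7931) = 7.63 dB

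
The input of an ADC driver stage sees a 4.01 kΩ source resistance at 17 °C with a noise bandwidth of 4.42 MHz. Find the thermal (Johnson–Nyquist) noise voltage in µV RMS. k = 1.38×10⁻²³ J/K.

T = 17 °C + 273.15 = 290.15 K
V_n = √(4kTRB)
4kTRB = 4 × 1.38×10⁻²³ × 290.15 × 4.01×10³ × 4.42×10⁶ = 2.84×10⁻¹⁰ V²
V_n = √(2.84×10⁻¹⁰) = 1.68×10⁻⁵ V = 16.8 µV

16.8 µV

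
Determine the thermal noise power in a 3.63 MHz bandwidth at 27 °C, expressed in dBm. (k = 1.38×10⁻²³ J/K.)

−108.2 dBm

T = 27 °C + 273.15 = 300.15 K
P_n = kTB = 1.38×10⁻²³ × 300.15 × 3.63×10⁶ = 1.50×10⁻¹⁴ W
In dBm: 10 log₁₀(1.50×10⁻¹⁴ / 10⁻³) = −108.2 dBm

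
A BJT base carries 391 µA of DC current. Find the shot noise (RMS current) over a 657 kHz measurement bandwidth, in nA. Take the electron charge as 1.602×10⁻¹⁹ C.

I_n = √(2qI·B)
2qI·B = 2 × 1.602×10⁻¹⁹ × 3.91×10⁻⁴ × 6.57×10⁵ = 8.23×10⁻¹⁷ A²
I_n = √(8.23×10⁻¹⁷) = 9.07×10⁻⁹ A = 9.07 nA

9.07 nA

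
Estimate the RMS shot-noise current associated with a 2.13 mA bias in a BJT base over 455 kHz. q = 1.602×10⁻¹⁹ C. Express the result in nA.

17.6 nA

I_n = √(2qI·B)
2qI·B = 2 × 1.602×10⁻¹⁹ × 2.13×10⁻³ × 4.55×10⁵ = 3.11×10⁻¹⁶ A²
I_n = √(3.11×10⁻¹⁶) = 1.76×10⁻⁸ A = 17.6 nA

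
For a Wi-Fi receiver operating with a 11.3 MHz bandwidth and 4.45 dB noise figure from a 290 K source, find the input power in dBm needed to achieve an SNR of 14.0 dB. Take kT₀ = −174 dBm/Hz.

−85.0 dBm

Sensitivity = −174 + 10 log₁₀(B) + NF + SNR_min
= −174 + 70.53 + 4.45 + 14.0
= −85.02 dBm → −85.0 dBm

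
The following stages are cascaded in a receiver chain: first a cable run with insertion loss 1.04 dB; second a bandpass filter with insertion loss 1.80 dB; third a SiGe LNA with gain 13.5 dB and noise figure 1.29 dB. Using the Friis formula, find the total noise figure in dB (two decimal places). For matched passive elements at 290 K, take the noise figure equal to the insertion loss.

Convert to linear (a loss of L dB is a gain of −L dB): F_i = 10^(NF_i/10), G_i = 10^(G_i,dB/10)
  Stage 1: F_1 = 10^(1.04/10) = 1.271, G_1 = 10^(−1.04/10) = 0.7870
  Stage 2: F_2 = 10^(1.80/10) = 1.514, G_2 = 10^(−1.80/10) = 0.6607
  Stage 3: F_3 = 10^(1.29/10) = 1.346, G_3 = 10^(13.5/10) = 22.39
Friis cascade:
  F = 1.271 + (1.514 − 1)/0.7870 + (1.346 − 1)/0.5200 = 2.588
NF = 10 log₁₀(2.588) = 4.13 dB

4.13 dB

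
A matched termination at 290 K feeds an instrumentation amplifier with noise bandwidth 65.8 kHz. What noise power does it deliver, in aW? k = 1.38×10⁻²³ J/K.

P_n = kTB = 1.38×10⁻²³ × 290 × 6.58×10⁴ = 2.63×10⁻¹⁶ W = 263 aW

263 aW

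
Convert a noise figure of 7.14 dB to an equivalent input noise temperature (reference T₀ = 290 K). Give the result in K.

1211 K

F = 10^(7.14/10) = 5.17607
T_e = (F − 1)·T₀ = (5.17607 − 1) × 290 = 1211 K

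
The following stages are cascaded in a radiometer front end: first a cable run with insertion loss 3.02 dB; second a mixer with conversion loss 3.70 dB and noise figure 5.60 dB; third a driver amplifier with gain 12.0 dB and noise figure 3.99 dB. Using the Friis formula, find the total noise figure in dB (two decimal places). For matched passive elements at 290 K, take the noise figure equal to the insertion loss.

11.57 dB

Convert to linear (a loss of L dB is a gain of −L dB): F_i = 10^(NF_i/10), G_i = 10^(G_i,dB/10)
  Stage 1: F_1 = 10^(3.02/10) = 2.004, G_1 = 10^(−3.02/10) = 0.4989
  Stage 2: F_2 = 10^(5.60/10) = 3.631, G_2 = 10^(−3.70/10) = 0.4266
  Stage 3: F_3 = 10^(3.99/10) = 2.506, G_3 = 10^(12.0/10) = 15.85
Friis cascade:
  F = 2.004 + (3.631 − 1)/0.4989 + (2.506 − 1)/0.2128 = 14.35
NF = 10 log₁₀(14.35) = 11.57 dB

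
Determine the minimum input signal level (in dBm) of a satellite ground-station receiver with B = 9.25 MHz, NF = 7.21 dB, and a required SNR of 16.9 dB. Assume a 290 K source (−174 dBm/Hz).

Sensitivity = −174 + 10 log₁₀(B) + NF + SNR_min
= −174 + 69.66 + 7.21 + 16.9
= −80.23 dBm → −80.2 dBm

−80.2 dBm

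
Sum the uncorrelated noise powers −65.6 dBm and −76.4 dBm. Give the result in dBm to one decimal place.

−65.3 dBm

Convert to linear, add, convert back:
P₁ = 2.75×10⁻¹⁰ W, P₂ = 2.29×10⁻¹¹ W
P_tot = 2.98×10⁻¹⁰ W → 10 log₁₀(P_tot / 10⁻³) = −65.3 dBm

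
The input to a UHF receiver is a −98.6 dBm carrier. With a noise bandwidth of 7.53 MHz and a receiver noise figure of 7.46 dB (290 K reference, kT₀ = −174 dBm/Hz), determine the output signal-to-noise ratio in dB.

Noise floor: N = −174 + 10 log₁₀(B) + NF
10 log₁₀(7.53×10⁶) = 68.77 dB
N = −174 + 68.77 + 7.46 = −97.77 dBm
SNR = P_sig − N = −98.6 − (−97.77) = −0.83 dB → −0.8 dB

−0.8 dB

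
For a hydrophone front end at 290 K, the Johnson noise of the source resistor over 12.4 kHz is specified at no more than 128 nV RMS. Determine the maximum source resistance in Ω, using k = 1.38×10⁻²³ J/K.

Johnson–Nyquist: V_n = √(4kTRB) ⇒ R = V_n² / (4kTB)
4kTB = 4 × 1.38×10⁻²³ × 290 × 1.24×10⁴ = 1.98×10⁻¹⁶
R = (1.28×10⁻⁷)² / 1.98×10⁻¹⁶ = 8.25×10¹ Ω = 82.5 Ω

82.5 Ω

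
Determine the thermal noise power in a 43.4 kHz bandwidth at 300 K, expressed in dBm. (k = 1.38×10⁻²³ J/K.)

−127.5 dBm

P_n = kTB = 1.38×10⁻²³ × 300 × 4.34×10⁴ = 1.80×10⁻¹⁶ W
In dBm: 10 log₁₀(1.80×10⁻¹⁶ / 10⁻³) = −127.5 dBm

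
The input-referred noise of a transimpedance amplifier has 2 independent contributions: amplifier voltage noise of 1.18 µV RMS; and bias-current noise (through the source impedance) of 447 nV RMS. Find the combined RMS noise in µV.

Uncorrelated sources add in power (mean-square): V_tot = √(ΣV_i²)
V_tot = √[(1.18×10⁻⁶)² + (4.47×10⁻⁷)²] = 1.26×10⁻⁶ V = 1.26 µV

1.26 µV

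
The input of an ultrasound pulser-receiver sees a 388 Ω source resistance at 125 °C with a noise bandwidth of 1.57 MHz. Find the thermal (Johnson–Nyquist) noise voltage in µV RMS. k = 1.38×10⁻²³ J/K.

3.66 µV

T = 125 °C + 273.15 = 398.15 K
V_n = √(4kTRB)
4kTRB = 4 × 1.38×10⁻²³ × 398.15 × 3.88×10² × 1.57×10⁶ = 1.34×10⁻¹¹ V²
V_n = √(1.34×10⁻¹¹) = 3.66×10⁻⁶ V = 3.66 µV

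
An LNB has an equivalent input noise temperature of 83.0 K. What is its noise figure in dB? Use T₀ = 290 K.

F = 1 + T_e/T₀ = 1 + 83.0/290 = 1.28621
NF = 10 log₁₀(1.28621) = 1.09 dB

1.09 dB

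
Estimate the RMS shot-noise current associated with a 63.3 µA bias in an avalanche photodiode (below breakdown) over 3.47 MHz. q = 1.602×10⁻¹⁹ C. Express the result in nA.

8.39 nA

I_n = √(2qI·B)
2qI·B = 2 × 1.602×10⁻¹⁹ × 6.33×10⁻⁵ × 3.47×10⁶ = 7.04×10⁻¹⁷ A²
I_n = √(7.04×10⁻¹⁷) = 8.39×10⁻⁹ A = 8.39 nA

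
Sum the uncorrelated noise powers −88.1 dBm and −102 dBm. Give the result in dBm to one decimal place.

−87.9 dBm

Convert to linear, add, convert back:
P₁ = 1.55×10⁻¹² W, P₂ = 6.31×10⁻¹⁴ W
P_tot = 1.61×10⁻¹² W → 10 log₁₀(P_tot / 10⁻³) = −87.9 dBm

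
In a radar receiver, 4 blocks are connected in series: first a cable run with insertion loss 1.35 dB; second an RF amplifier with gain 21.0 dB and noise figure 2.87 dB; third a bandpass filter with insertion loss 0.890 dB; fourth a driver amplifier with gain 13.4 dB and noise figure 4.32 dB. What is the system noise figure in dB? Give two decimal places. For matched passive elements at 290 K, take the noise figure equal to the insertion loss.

Convert to linear (a loss of L dB is a gain of −L dB): F_i = 10^(NF_i/10), G_i = 10^(G_i,dB/10)
  Stage 1: F_1 = 10^(1.35/10) = 1.365, G_1 = 10^(−1.35/10) = 0.7328
  Stage 2: F_2 = 10^(2.87/10) = 1.936, G_2 = 10^(21.0/10) = 125.9
  Stage 3: F_3 = 10^(0.890/10) = 1.227, G_3 = 10^(−0.890/10) = 0.8147
  Stage 4: F_4 = 10^(4.32/10) = 2.704, G_4 = 10^(13.4/10) = 21.88
Friis cascade:
  F = 1.365 + (1.936 − 1)/0.7328 + (1.227 − 1)/92.26 + (2.704 − 1)/75.16 = 2.668
NF = 10 log₁₀(2.668) = 4.26 dB

4.26 dB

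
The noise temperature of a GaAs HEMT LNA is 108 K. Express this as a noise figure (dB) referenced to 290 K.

1.37 dB

F = 1 + T_e/T₀ = 1 + 108/290 = 1.37241
NF = 10 log₁₀(1.37241) = 1.37 dB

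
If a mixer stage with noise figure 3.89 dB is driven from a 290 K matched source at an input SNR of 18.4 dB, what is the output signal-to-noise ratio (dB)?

14.51 dB

By definition F = SNR_in/SNR_out, so in dB: SNR_out = SNR_in − NF
SNR_out = 18.4 − 3.89 = 14.51 dB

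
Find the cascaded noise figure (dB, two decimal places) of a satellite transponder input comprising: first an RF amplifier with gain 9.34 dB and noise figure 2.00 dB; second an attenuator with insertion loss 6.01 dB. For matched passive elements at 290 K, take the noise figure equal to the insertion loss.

2.86 dB

Convert to linear (a loss of L dB is a gain of −L dB): F_i = 10^(NF_i/10), G_i = 10^(G_i,dB/10)
  Stage 1: F_1 = 10^(2.00/10) = 1.585, G_1 = 10^(9.34/10) = 8.590
  Stage 2: F_2 = 10^(6.01/10) = 3.990, G_2 = 10^(−6.01/10) = 0.2506
Friis cascade:
  F = 1.585 + (3.990 − 1)/8.590 = 1.933
NF = 10 log₁₀(1.933) = 2.86 dB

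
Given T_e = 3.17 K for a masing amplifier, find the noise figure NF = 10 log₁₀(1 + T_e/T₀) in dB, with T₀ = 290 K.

0.047 dB

F = 1 + T_e/T₀ = 1 + 3.17/290 = 1.01093
NF = 10 log₁₀(1.01093) = 0.047 dB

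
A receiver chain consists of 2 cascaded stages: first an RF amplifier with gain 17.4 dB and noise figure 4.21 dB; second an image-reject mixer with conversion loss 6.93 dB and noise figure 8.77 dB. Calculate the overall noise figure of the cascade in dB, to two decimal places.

Convert to linear (a loss of L dB is a gain of −L dB): F_i = 10^(NF_i/10), G_i = 10^(G_i,dB/10)
  Stage 1: F_1 = 10^(4.21/10) = 2.636, G_1 = 10^(17.4/10) = 54.95
  Stage 2: F_2 = 10^(8.77/10) = 7.534, G_2 = 10^(−6.93/10) = 0.2028
Friis cascade:
  F = 2.636 + (7.534 − 1)/54.95 = 2.755
NF = 10 log₁₀(2.755) = 4.40 dB

4.40 dB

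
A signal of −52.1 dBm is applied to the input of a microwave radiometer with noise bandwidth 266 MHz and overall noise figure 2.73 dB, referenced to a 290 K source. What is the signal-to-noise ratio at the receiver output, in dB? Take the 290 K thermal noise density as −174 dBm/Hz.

Noise floor: N = −174 + 10 log₁₀(B) + NF
10 log₁₀(2.66×10⁸) = 84.25 dB
N = −174 + 84.25 + 2.73 = −87.02 dBm
SNR = P_sig − N = −52.1 − (−87.02) = 34.92 dB → 34.9 dB

34.9 dB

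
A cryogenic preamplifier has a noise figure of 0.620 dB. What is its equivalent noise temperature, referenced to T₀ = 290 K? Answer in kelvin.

44.5 K

F = 10^(0.620/10) = 1.15345
T_e = (F − 1)·T₀ = (1.15345 − 1) × 290 = 44.5 K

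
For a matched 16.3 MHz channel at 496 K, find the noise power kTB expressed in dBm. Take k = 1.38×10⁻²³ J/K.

−99.5 dBm

P_n = kTB = 1.38×10⁻²³ × 496 × 1.63×10⁷ = 1.12×10⁻¹³ W
In dBm: 10 log₁₀(1.12×10⁻¹³ / 10⁻³) = −99.5 dBm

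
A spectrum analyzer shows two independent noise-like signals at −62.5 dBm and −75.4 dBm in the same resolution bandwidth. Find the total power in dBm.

−62.3 dBm

Convert to linear, add, convert back:
P₁ = 5.62×10⁻¹⁰ W, P₂ = 2.88×10⁻¹¹ W
P_tot = 5.91×10⁻¹⁰ W → 10 log₁₀(P_tot / 10⁻³) = −62.3 dBm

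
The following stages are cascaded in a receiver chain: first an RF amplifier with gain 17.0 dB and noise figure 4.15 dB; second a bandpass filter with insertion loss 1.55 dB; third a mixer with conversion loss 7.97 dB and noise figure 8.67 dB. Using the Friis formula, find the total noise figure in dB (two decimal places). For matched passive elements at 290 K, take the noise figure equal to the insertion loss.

4.46 dB

Convert to linear (a loss of L dB is a gain of −L dB): F_i = 10^(NF_i/10), G_i = 10^(G_i,dB/10)
  Stage 1: F_1 = 10^(4.15/10) = 2.600, G_1 = 10^(17.0/10) = 50.12
  Stage 2: F_2 = 10^(1.55/10) = 1.429, G_2 = 10^(−1.55/10) = 0.6998
  Stage 3: F_3 = 10^(8.67/10) = 7.362, G_3 = 10^(−7.97/10) = 0.1596
Friis cascade:
  F = 2.600 + (1.429 − 1)/50.12 + (7.362 − 1)/35.08 = 2.790
NF = 10 log₁₀(2.790) = 4.46 dB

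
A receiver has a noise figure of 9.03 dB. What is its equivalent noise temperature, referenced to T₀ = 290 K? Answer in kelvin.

2030 K

F = 10^(9.03/10) = 7.99834
T_e = (F − 1)·T₀ = (7.99834 − 1) × 290 = 2030 K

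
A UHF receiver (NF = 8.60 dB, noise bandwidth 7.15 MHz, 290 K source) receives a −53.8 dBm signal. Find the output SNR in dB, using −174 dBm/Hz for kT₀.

Noise floor: N = −174 + 10 log₁₀(B) + NF
10 log₁₀(7.15×10⁶) = 68.54 dB
N = −174 + 68.54 + 8.60 = −96.86 dBm
SNR = P_sig − N = −53.8 − (−96.86) = 43.06 dB → 43.1 dB

43.1 dB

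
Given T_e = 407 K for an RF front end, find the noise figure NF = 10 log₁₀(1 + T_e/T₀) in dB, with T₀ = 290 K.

3.81 dB

F = 1 + T_e/T₀ = 1 + 407/290 = 2.40345
NF = 10 log₁₀(2.40345) = 3.81 dB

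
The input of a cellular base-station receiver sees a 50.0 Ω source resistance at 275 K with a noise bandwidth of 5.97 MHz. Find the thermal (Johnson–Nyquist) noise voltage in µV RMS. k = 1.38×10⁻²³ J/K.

V_n = √(4kTRB)
4kTRB = 4 × 1.38×10⁻²³ × 275 × 5.00×10¹ × 5.97×10⁶ = 4.53×10⁻¹² V²
V_n = √(4.53×10⁻¹²) = 2.13×10⁻⁶ V = 2.13 µV

2.13 µV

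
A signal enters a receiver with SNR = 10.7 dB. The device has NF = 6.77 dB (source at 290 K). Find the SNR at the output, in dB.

By definition F = SNR_in/SNR_out, so in dB: SNR_out = SNR_in − NF
SNR_out = 10.7 − 6.77 = 3.93 dB

3.93 dB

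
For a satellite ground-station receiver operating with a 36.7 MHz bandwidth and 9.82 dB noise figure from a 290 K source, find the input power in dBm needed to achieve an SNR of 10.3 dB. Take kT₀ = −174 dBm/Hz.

−78.2 dBm

Sensitivity = −174 + 10 log₁₀(B) + NF + SNR_min
= −174 + 75.65 + 9.82 + 10.3
= −78.23 dBm → −78.2 dBm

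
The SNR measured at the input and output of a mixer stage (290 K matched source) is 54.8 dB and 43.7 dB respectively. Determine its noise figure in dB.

11.1 dB

NF (dB) = SNR_in(dB) − SNR_out(dB) when the source is at T₀
NF = 54.8 − 43.7 = 11.1 dB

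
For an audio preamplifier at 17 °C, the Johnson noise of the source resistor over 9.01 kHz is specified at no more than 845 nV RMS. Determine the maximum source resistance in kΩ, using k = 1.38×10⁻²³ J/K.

T = 17 °C + 273.15 = 290.15 K
Johnson–Nyquist: V_n = √(4kTRB) ⇒ R = V_n² / (4kTB)
4kTB = 4 × 1.38×10⁻²³ × 290.15 × 9.01×10³ = 1.44×10⁻¹⁶
R = (8.45×10⁻⁷)² / 1.44×10⁻¹⁶ = 4.95×10³ Ω = 4.95 kΩ

4.95 kΩ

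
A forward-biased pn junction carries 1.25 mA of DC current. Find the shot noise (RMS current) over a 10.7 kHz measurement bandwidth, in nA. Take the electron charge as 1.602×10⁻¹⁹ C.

2.07 nA

I_n = √(2qI·B)
2qI·B = 2 × 1.602×10⁻¹⁹ × 1.25×10⁻³ × 1.07×10⁴ = 4.29×10⁻¹⁸ A²
I_n = √(4.29×10⁻¹⁸) = 2.07×10⁻⁹ A = 2.07 nA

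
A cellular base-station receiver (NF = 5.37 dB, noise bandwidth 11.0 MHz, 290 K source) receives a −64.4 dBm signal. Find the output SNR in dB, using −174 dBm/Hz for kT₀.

33.8 dB

Noise floor: N = −174 + 10 log₁₀(B) + NF
10 log₁₀(1.10×10⁷) = 70.41 dB
N = −174 + 70.41 + 5.37 = −98.22 dBm
SNR = P_sig − N = −64.4 − (−98.22) = 33.82 dB → 33.8 dB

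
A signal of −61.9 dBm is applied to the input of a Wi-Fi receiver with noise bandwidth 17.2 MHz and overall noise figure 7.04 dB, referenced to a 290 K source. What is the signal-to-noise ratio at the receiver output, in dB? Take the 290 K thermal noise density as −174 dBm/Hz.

32.7 dB

Noise floor: N = −174 + 10 log₁₀(B) + NF
10 log₁₀(1.72×10⁷) = 72.36 dB
N = −174 + 72.36 + 7.04 = −94.60 dBm
SNR = P_sig − N = −61.9 − (−94.60) = 32.70 dB → 32.7 dB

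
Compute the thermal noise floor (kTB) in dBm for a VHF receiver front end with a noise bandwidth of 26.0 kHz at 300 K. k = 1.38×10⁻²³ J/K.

−129.7 dBm

P_n = kTB = 1.38×10⁻²³ × 300 × 2.60×10⁴ = 1.08×10⁻¹⁶ W
In dBm: 10 log₁₀(1.08×10⁻¹⁶ / 10⁻³) = −129.7 dBm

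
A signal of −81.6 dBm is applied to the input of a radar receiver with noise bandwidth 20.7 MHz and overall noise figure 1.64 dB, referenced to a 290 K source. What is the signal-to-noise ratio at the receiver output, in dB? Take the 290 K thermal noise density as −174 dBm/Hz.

17.6 dB

Noise floor: N = −174 + 10 log₁₀(B) + NF
10 log₁₀(2.07×10⁷) = 73.16 dB
N = −174 + 73.16 + 1.64 = −99.20 dBm
SNR = P_sig − N = −81.6 − (−99.20) = 17.60 dB → 17.6 dB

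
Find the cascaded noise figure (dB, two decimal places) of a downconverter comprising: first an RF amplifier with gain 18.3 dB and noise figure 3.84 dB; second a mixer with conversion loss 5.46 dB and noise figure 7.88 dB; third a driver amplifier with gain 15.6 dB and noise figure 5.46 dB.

Convert to linear (a loss of L dB is a gain of −L dB): F_i = 10^(NF_i/10), G_i = 10^(G_i,dB/10)
  Stage 1: F_1 = 10^(3.84/10) = 2.421, G_1 = 10^(18.3/10) = 67.61
  Stage 2: F_2 = 10^(7.88/10) = 6.138, G_2 = 10^(−5.46/10) = 0.2844
  Stage 3: F_3 = 10^(5.46/10) = 3.516, G_3 = 10^(15.6/10) = 36.31
Friis cascade:
  F = 2.421 + (6.138 − 1)/67.61 + (3.516 − 1)/19.23 = 2.628
NF = 10 log₁₀(2.628) = 4.20 dB

4.20 dB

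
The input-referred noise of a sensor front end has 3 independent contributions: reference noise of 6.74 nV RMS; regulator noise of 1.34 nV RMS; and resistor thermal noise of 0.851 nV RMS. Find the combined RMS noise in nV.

6.92 nV

Uncorrelated sources add in power (mean-square): V_tot = √(ΣV_i²)
V_tot = √[(6.74×10⁻⁹)² + (1.34×10⁻⁹)² + (8.51×10⁻¹⁰)²] = 6.92×10⁻⁹ V = 6.92 nV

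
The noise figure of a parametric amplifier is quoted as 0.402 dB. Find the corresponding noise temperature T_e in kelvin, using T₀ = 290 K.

F = 10^(0.402/10) = 1.09698
T_e = (F − 1)·T₀ = (1.09698 − 1) × 290 = 28.1 K

28.1 K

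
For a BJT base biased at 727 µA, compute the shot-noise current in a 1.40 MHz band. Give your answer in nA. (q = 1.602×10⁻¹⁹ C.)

18.1 nA

I_n = √(2qI·B)
2qI·B = 2 × 1.602×10⁻¹⁹ × 7.27×10⁻⁴ × 1.40×10⁶ = 3.26×10⁻¹⁶ A²
I_n = √(3.26×10⁻¹⁶) = 1.81×10⁻⁸ A = 18.1 nA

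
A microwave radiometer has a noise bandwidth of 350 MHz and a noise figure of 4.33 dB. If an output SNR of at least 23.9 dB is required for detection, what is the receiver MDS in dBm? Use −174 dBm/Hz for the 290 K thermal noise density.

−60.3 dBm

Sensitivity = −174 + 10 log₁₀(B) + NF + SNR_min
= −174 + 85.44 + 4.33 + 23.9
= −60.33 dBm → −60.3 dBm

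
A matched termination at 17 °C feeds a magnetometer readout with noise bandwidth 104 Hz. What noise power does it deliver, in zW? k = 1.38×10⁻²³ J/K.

416 zW

T = 17 °C + 273.15 = 290.15 K
P_n = kTB = 1.38×10⁻²³ × 290.15 × 1.04×10² = 4.16×10⁻¹⁹ W = 416 zW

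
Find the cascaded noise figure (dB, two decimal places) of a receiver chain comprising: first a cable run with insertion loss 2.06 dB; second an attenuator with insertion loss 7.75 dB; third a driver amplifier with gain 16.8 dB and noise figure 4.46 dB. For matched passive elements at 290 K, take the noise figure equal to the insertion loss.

14.27 dB

Convert to linear (a loss of L dB is a gain of −L dB): F_i = 10^(NF_i/10), G_i = 10^(G_i,dB/10)
  Stage 1: F_1 = 10^(2.06/10) = 1.607, G_1 = 10^(−2.06/10) = 0.6223
  Stage 2: F_2 = 10^(7.75/10) = 5.957, G_2 = 10^(−7.75/10) = 0.1679
  Stage 3: F_3 = 10^(4.46/10) = 2.793, G_3 = 10^(16.8/10) = 47.86
Friis cascade:
  F = 1.607 + (5.957 − 1)/0.6223 + (2.793 − 1)/0.1045 = 26.73
NF = 10 log₁₀(26.73) = 14.27 dB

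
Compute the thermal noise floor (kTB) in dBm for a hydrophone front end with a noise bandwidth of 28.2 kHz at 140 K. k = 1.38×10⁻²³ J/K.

−132.6 dBm

P_n = kTB = 1.38×10⁻²³ × 140 × 2.82×10⁴ = 5.45×10⁻¹⁷ W
In dBm: 10 log₁₀(5.45×10⁻¹⁷ / 10⁻³) = −132.6 dBm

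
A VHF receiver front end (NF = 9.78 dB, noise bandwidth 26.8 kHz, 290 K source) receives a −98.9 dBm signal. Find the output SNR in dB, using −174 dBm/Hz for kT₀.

21.0 dB

Noise floor: N = −174 + 10 log₁₀(B) + NF
10 log₁₀(2.68×10⁴) = 44.28 dB
N = −174 + 44.28 + 9.78 = −119.94 dBm
SNR = P_sig − N = −98.9 − (−119.94) = 21.04 dB → 21.0 dB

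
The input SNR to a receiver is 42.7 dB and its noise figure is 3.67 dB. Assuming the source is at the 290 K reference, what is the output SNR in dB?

39.03 dB

By definition F = SNR_in/SNR_out, so in dB: SNR_out = SNR_in − NF
SNR_out = 42.7 − 3.67 = 39.03 dB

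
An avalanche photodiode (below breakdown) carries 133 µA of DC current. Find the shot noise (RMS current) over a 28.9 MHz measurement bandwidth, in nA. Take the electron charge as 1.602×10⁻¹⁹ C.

35.1 nA

I_n = √(2qI·B)
2qI·B = 2 × 1.602×10⁻¹⁹ × 1.33×10⁻⁴ × 2.89×10⁷ = 1.23×10⁻¹⁵ A²
I_n = √(1.23×10⁻¹⁵) = 3.51×10⁻⁸ A = 35.1 nA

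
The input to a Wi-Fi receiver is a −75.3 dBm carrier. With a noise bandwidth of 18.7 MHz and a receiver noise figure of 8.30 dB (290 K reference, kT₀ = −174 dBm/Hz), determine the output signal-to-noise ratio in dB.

Noise floor: N = −174 + 10 log₁₀(B) + NF
10 log₁₀(1.87×10⁷) = 72.72 dB
N = −174 + 72.72 + 8.30 = −92.98 dBm
SNR = P_sig − N = −75.3 − (−92.98) = 17.68 dB → 17.7 dB

17.7 dB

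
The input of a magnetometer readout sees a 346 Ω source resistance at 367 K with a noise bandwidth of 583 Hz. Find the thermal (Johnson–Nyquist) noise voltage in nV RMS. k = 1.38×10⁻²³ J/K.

V_n = √(4kTRB)
4kTRB = 4 × 1.38×10⁻²³ × 367 × 3.46×10² × 5.83×10² = 4.09×10⁻¹⁵ V²
V_n = √(4.09×10⁻¹⁵) = 6.39×10⁻⁸ V = 63.9 nV

63.9 nV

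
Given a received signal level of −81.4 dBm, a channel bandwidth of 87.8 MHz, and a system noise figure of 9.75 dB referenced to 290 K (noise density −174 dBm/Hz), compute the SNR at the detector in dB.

Noise floor: N = −174 + 10 log₁₀(B) + NF
10 log₁₀(8.78×10⁷) = 79.43 dB
N = −174 + 79.43 + 9.75 = −84.82 dBm
SNR = P_sig − N = −81.4 − (−84.82) = 3.42 dB → 3.4 dB

3.4 dB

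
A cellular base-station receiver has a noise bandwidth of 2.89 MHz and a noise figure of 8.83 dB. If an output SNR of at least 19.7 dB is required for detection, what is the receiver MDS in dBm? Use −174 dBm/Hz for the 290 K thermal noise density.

Sensitivity = −174 + 10 log₁₀(B) + NF + SNR_min
= −174 + 64.61 + 8.83 + 19.7
= −80.86 dBm → −80.9 dBm

−80.9 dBm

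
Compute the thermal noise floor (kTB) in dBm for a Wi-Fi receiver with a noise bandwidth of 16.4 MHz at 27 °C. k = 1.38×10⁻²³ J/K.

−101.7 dBm

T = 27 °C + 273.15 = 300.15 K
P_n = kTB = 1.38×10⁻²³ × 300.15 × 1.64×10⁷ = 6.79×10⁻¹⁴ W
In dBm: 10 log₁₀(6.79×10⁻¹⁴ / 10⁻³) = −101.7 dBm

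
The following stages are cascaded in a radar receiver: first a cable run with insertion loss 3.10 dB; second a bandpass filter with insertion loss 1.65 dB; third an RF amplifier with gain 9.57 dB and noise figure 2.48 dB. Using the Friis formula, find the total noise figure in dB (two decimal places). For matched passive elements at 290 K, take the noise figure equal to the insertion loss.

7.23 dB

Convert to linear (a loss of L dB is a gain of −L dB): F_i = 10^(NF_i/10), G_i = 10^(G_i,dB/10)
  Stage 1: F_1 = 10^(3.10/10) = 2.042, G_1 = 10^(−3.10/10) = 0.4898
  Stage 2: F_2 = 10^(1.65/10) = 1.462, G_2 = 10^(−1.65/10) = 0.6839
  Stage 3: F_3 = 10^(2.48/10) = 1.770, G_3 = 10^(9.57/10) = 9.057
Friis cascade:
  F = 2.042 + (1.462 − 1)/0.4898 + (1.770 − 1)/0.3350 = 5.284
NF = 10 log₁₀(5.284) = 7.23 dB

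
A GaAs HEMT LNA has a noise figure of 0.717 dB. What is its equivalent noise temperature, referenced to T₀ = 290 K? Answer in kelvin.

52.1 K

F = 10^(0.717/10) = 1.17951
T_e = (F − 1)·T₀ = (1.17951 − 1) × 290 = 52.1 K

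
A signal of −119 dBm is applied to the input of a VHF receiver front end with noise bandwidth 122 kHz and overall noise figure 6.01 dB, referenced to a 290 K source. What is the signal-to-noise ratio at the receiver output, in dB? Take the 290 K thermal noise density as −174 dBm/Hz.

Noise floor: N = −174 + 10 log₁₀(B) + NF
10 log₁₀(1.22×10⁵) = 50.86 dB
N = −174 + 50.86 + 6.01 = −117.13 dBm
SNR = P_sig − N = −119 − (−117.13) = −1.87 dB → −1.9 dB

−1.9 dB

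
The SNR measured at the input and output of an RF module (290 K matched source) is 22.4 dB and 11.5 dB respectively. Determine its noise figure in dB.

10.9 dB

NF (dB) = SNR_in(dB) − SNR_out(dB) when the source is at T₀
NF = 22.4 − 11.5 = 10.9 dB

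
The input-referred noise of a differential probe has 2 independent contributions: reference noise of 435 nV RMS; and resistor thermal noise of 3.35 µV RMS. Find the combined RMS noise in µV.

3.38 µV

Uncorrelated sources add in power (mean-square): V_tot = √(ΣV_i²)
V_tot = √[(4.35×10⁻⁷)² + (3.35×10⁻⁶)²] = 3.38×10⁻⁶ V = 3.38 µV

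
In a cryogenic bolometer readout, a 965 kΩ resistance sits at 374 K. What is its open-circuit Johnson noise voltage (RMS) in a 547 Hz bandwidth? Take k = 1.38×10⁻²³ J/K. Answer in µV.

3.30 µV

V_n = √(4kTRB)
4kTRB = 4 × 1.38×10⁻²³ × 374 × 9.65×10⁵ × 5.47×10² = 1.09×10⁻¹¹ V²
V_n = √(1.09×10⁻¹¹) = 3.30×10⁻⁶ V = 3.30 µV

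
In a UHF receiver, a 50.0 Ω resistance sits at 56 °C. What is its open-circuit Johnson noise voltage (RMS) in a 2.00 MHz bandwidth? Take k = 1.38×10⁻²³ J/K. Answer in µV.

1.35 µV

T = 56 °C + 273.15 = 329.15 K
V_n = √(4kTRB)
4kTRB = 4 × 1.38×10⁻²³ × 329.15 × 5.00×10¹ × 2.00×10⁶ = 1.82×10⁻¹² V²
V_n = √(1.82×10⁻¹²) = 1.35×10⁻⁶ V = 1.35 µV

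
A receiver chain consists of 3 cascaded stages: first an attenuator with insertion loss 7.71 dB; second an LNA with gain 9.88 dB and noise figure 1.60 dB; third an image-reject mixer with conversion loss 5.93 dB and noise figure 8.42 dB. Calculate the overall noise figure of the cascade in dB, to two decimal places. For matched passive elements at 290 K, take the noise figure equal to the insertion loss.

10.84 dB

Convert to linear (a loss of L dB is a gain of −L dB): F_i = 10^(NF_i/10), G_i = 10^(G_i,dB/10)
  Stage 1: F_1 = 10^(7.71/10) = 5.902, G_1 = 10^(−7.71/10) = 0.1694
  Stage 2: F_2 = 10^(1.60/10) = 1.445, G_2 = 10^(9.88/10) = 9.727
  Stage 3: F_3 = 10^(8.42/10) = 6.950, G_3 = 10^(−5.93/10) = 0.2553
Friis cascade:
  F = 5.902 + (1.445 − 1)/0.1694 + (6.950 − 1)/1.648 = 12.14
NF = 10 log₁₀(12.14) = 10.84 dB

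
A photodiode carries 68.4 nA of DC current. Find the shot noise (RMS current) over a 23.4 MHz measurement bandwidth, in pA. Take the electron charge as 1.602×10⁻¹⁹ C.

716 pA

I_n = √(2qI·B)
2qI·B = 2 × 1.602×10⁻¹⁹ × 6.84×10⁻⁸ × 2.34×10⁷ = 5.13×10⁻¹⁹ A²
I_n = √(5.13×10⁻¹⁹) = 7.16×10⁻¹⁰ A = 716 pA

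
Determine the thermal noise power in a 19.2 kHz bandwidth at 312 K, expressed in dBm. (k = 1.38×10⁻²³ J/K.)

P_n = kTB = 1.38×10⁻²³ × 312 × 1.92×10⁴ = 8.27×10⁻¹⁷ W
In dBm: 10 log₁₀(8.27×10⁻¹⁷ / 10⁻³) = −130.8 dBm

−130.8 dBm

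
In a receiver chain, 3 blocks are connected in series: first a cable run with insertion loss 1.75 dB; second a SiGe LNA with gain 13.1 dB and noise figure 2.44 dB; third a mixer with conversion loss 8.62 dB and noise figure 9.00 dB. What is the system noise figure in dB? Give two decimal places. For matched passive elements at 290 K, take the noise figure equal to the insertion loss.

4.96 dB

Convert to linear (a loss of L dB is a gain of −L dB): F_i = 10^(NF_i/10), G_i = 10^(G_i,dB/10)
  Stage 1: F_1 = 10^(1.75/10) = 1.496, G_1 = 10^(−1.75/10) = 0.6683
  Stage 2: F_2 = 10^(2.44/10) = 1.754, G_2 = 10^(13.1/10) = 20.42
  Stage 3: F_3 = 10^(9.00/10) = 7.943, G_3 = 10^(−8.62/10) = 0.1374
Friis cascade:
  F = 1.496 + (1.754 − 1)/0.6683 + (7.943 − 1)/13.65 = 3.133
NF = 10 log₁₀(3.133) = 4.96 dB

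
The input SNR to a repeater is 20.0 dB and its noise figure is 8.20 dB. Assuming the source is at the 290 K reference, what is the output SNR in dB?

11.80 dB

By definition F = SNR_in/SNR_out, so in dB: SNR_out = SNR_in − NF
SNR_out = 20.0 − 8.20 = 11.80 dB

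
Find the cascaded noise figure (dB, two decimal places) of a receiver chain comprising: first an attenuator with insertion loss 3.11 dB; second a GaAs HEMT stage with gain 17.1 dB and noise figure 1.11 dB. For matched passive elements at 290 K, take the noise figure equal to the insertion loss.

Convert to linear (a loss of L dB is a gain of −L dB): F_i = 10^(NF_i/10), G_i = 10^(G_i,dB/10)
  Stage 1: F_1 = 10^(3.11/10) = 2.046, G_1 = 10^(−3.11/10) = 0.4887
  Stage 2: F_2 = 10^(1.11/10) = 1.291, G_2 = 10^(17.1/10) = 51.29
Friis cascade:
  F = 2.046 + (1.291 − 1)/0.4887 = 2.642
NF = 10 log₁₀(2.642) = 4.22 dB

4.22 dB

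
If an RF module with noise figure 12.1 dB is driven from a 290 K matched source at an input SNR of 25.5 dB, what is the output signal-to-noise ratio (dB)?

13.4 dB

By definition F = SNR_in/SNR_out, so in dB: SNR_out = SNR_in − NF
SNR_out = 25.5 − 12.1 = 13.4 dB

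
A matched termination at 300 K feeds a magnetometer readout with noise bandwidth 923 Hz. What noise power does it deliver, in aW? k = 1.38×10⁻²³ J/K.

3.82 aW

P_n = kTB = 1.38×10⁻²³ × 300 × 9.23×10² = 3.82×10⁻¹⁸ W = 3.82 aW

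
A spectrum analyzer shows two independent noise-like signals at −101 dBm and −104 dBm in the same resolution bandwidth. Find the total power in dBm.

Convert to linear, add, convert back:
P₁ = 7.94×10⁻¹⁴ W, P₂ = 3.98×10⁻¹⁴ W
P_tot = 1.19×10⁻¹³ W → 10 log₁₀(P_tot / 10⁻³) = −99.2 dBm

−99.2 dBm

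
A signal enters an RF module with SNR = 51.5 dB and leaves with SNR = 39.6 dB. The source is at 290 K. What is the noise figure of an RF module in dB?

11.9 dB

NF (dB) = SNR_in(dB) − SNR_out(dB) when the source is at T₀
NF = 51.5 − 39.6 = 11.9 dB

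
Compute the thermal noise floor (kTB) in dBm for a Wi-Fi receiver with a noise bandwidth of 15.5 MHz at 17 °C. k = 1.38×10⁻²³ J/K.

−102.1 dBm

T = 17 °C + 273.15 = 290.15 K
P_n = kTB = 1.38×10⁻²³ × 290.15 × 1.55×10⁷ = 6.21×10⁻¹⁴ W
In dBm: 10 log₁₀(6.21×10⁻¹⁴ / 10⁻³) = −102.1 dBm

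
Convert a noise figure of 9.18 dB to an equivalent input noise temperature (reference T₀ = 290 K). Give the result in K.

F = 10^(9.18/10) = 8.27942
T_e = (F − 1)·T₀ = (8.27942 − 1) × 290 = 2111 K

2111 K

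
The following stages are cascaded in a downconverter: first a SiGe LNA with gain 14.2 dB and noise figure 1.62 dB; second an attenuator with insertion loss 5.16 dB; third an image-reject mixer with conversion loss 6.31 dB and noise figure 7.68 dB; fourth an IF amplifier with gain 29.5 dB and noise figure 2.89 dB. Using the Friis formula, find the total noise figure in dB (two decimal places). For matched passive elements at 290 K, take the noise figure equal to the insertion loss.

Convert to linear (a loss of L dB is a gain of −L dB): F_i = 10^(NF_i/10), G_i = 10^(G_i,dB/10)
  Stage 1: F_1 = 10^(1.62/10) = 1.452, G_1 = 10^(14.2/10) = 26.30
  Stage 2: F_2 = 10^(5.16/10) = 3.281, G_2 = 10^(−5.16/10) = 0.3048
  Stage 3: F_3 = 10^(7.68/10) = 5.861, G_3 = 10^(−6.31/10) = 0.2339
  Stage 4: F_4 = 10^(2.89/10) = 1.945, G_4 = 10^(29.5/10) = 891.3
Friis cascade:
  F = 1.452 + (3.281 − 1)/26.30 + (5.861 − 1)/8.017 + (1.945 − 1)/1.875 = 2.649
NF = 10 log₁₀(2.649) = 4.23 dB

4.23 dB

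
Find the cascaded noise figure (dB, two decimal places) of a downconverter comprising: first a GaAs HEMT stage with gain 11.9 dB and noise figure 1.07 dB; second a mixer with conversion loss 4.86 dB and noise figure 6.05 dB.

1.69 dB

Convert to linear (a loss of L dB is a gain of −L dB): F_i = 10^(NF_i/10), G_i = 10^(G_i,dB/10)
  Stage 1: F_1 = 10^(1.07/10) = 1.279, G_1 = 10^(11.9/10) = 15.49
  Stage 2: F_2 = 10^(6.05/10) = 4.027, G_2 = 10^(−4.86/10) = 0.3266
Friis cascade:
  F = 1.279 + (4.027 − 1)/15.49 = 1.475
NF = 10 log₁₀(1.475) = 1.69 dB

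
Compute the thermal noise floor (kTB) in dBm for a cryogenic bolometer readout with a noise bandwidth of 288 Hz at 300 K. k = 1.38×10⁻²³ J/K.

P_n = kTB = 1.38×10⁻²³ × 300 × 2.88×10² = 1.19×10⁻¹⁸ W
In dBm: 10 log₁₀(1.19×10⁻¹⁸ / 10⁻³) = −149.2 dBm

−149.2 dBm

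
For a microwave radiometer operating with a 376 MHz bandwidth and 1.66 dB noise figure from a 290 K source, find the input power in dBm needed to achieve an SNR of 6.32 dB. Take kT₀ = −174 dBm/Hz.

−80.3 dBm

Sensitivity = −174 + 10 log₁₀(B) + NF + SNR_min
= −174 + 85.75 + 1.66 + 6.32
= −80.27 dBm → −80.3 dBm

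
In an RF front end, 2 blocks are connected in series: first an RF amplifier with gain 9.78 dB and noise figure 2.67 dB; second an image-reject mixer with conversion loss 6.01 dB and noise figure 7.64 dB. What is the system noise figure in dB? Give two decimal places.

Convert to linear (a loss of L dB is a gain of −L dB): F_i = 10^(NF_i/10), G_i = 10^(G_i,dB/10)
  Stage 1: F_1 = 10^(2.67/10) = 1.849, G_1 = 10^(9.78/10) = 9.506
  Stage 2: F_2 = 10^(7.64/10) = 5.808, G_2 = 10^(−6.01/10) = 0.2506
Friis cascade:
  F = 1.849 + (5.808 − 1)/9.506 = 2.355
NF = 10 log₁₀(2.355) = 3.72 dB

3.72 dB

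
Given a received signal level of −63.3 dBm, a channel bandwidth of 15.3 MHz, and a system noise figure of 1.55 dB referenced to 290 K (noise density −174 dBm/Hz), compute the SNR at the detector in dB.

37.3 dB

Noise floor: N = −174 + 10 log₁₀(B) + NF
10 log₁₀(1.53×10⁷) = 71.85 dB
N = −174 + 71.85 + 1.55 = −100.60 dBm
SNR = P_sig − N = −63.3 − (−100.60) = 37.30 dB → 37.3 dB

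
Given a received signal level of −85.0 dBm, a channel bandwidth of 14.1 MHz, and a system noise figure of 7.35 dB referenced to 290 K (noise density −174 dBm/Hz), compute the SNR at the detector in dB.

Noise floor: N = −174 + 10 log₁₀(B) + NF
10 log₁₀(1.41×10⁷) = 71.49 dB
N = −174 + 71.49 + 7.35 = −95.16 dBm
SNR = P_sig − N = −85.0 − (−95.16) = 10.16 dB → 10.2 dB

10.2 dB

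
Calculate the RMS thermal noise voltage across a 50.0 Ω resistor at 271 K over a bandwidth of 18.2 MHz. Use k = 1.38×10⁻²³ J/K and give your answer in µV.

V_n = √(4kTRB)
4kTRB = 4 × 1.38×10⁻²³ × 271 × 5.00×10¹ × 1.82×10⁷ = 1.36×10⁻¹¹ V²
V_n = √(1.36×10⁻¹¹) = 3.69×10⁻⁶ V = 3.69 µV

3.69 µV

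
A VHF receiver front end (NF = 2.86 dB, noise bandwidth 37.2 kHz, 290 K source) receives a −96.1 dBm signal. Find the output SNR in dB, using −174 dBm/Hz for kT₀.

29.3 dB

Noise floor: N = −174 + 10 log₁₀(B) + NF
10 log₁₀(3.72×10⁴) = 45.71 dB
N = −174 + 45.71 + 2.86 = −125.43 dBm
SNR = P_sig − N = −96.1 − (−125.43) = 29.33 dB → 29.3 dB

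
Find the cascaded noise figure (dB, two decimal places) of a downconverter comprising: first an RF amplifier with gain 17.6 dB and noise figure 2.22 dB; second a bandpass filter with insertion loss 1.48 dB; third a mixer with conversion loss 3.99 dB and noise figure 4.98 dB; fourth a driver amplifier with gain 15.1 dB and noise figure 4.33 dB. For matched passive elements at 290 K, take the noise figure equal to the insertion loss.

Convert to linear (a loss of L dB is a gain of −L dB): F_i = 10^(NF_i/10), G_i = 10^(G_i,dB/10)
  Stage 1: F_1 = 10^(2.22/10) = 1.667, G_1 = 10^(17.6/10) = 57.54
  Stage 2: F_2 = 10^(1.48/10) = 1.406, G_2 = 10^(−1.48/10) = 0.7112
  Stage 3: F_3 = 10^(4.98/10) = 3.148, G_3 = 10^(−3.99/10) = 0.3990
  Stage 4: F_4 = 10^(4.33/10) = 2.710, G_4 = 10^(15.1/10) = 32.36
Friis cascade:
  F = 1.667 + (1.406 − 1)/57.54 + (3.148 − 1)/40.93 + (2.710 − 1)/16.33 = 1.832
NF = 10 log₁₀(1.832) = 2.63 dB

2.63 dB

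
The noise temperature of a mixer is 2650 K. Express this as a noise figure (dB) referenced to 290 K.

F = 1 + T_e/T₀ = 1 + 2650/290 = 10.1379
NF = 10 log₁₀(10.1379) = 10.06 dB

10.06 dB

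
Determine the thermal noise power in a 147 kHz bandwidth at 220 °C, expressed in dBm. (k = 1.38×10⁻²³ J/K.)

−120.0 dBm

T = 220 °C + 273.15 = 493.15 K
P_n = kTB = 1.38×10⁻²³ × 493.15 × 1.47×10⁵ = 1.00×10⁻¹⁵ W
In dBm: 10 log₁₀(1.00×10⁻¹⁵ / 10⁻³) = −120.0 dBm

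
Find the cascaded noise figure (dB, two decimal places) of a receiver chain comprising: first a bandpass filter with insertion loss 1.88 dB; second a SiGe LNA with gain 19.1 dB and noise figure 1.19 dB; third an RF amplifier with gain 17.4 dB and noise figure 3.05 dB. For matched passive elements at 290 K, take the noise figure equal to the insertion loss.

3.11 dB

Convert to linear (a loss of L dB is a gain of −L dB): F_i = 10^(NF_i/10), G_i = 10^(G_i,dB/10)
  Stage 1: F_1 = 10^(1.88/10) = 1.542, G_1 = 10^(−1.88/10) = 0.6486
  Stage 2: F_2 = 10^(1.19/10) = 1.315, G_2 = 10^(19.1/10) = 81.28
  Stage 3: F_3 = 10^(3.05/10) = 2.018, G_3 = 10^(17.4/10) = 54.95
Friis cascade:
  F = 1.542 + (1.315 − 1)/0.6486 + (2.018 − 1)/52.72 = 2.047
NF = 10 log₁₀(2.047) = 3.11 dB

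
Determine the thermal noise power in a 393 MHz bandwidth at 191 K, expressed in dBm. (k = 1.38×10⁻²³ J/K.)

P_n = kTB = 1.38×10⁻²³ × 191 × 3.93×10⁸ = 1.04×10⁻¹² W
In dBm: 10 log₁₀(1.04×10⁻¹² / 10⁻³) = −89.8 dBm

−89.8 dBm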